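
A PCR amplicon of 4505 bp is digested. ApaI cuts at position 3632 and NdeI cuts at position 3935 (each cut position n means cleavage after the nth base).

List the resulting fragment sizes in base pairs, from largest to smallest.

Combined cut positions (sorted): 3632, 3935.
Linear molecule, 2 cuts → 3 fragments:
  3632 − 0 = 3632 bp
  3935 − 3632 = 303 bp
  4505 − 3935 = 570 bp
Sorted largest to smallest: 3632, 570, 303 bp.

3632, 570, 303 bp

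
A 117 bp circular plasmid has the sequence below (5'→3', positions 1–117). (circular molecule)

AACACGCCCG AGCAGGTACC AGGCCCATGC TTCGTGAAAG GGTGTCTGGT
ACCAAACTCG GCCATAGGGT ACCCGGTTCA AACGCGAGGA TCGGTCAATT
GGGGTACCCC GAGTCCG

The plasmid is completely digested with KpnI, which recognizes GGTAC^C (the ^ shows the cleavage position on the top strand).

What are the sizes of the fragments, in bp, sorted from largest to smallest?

35, 33, 29, 20 bp

KpnI sites (GGTACC) start at positions 15, 48, 68, 103.
KpnI cuts after base 5 of each site (before the last base), so after positions 19, 52, 72, 107.
Circular molecule, 4 cuts → 4 fragments:
  20–52 → 33 bp
  53–72 → 20 bp
  73–107 → 35 bp
  108–117 then 1–19 → 10 + 19 = 29 bp
Sorted largest to smallest: 35, 33, 29, 20 bp.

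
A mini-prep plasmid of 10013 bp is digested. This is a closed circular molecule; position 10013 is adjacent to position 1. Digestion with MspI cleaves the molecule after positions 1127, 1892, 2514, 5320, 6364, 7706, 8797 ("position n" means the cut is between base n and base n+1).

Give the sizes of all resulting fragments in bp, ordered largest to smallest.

Circular molecule, 7 cuts → 7 fragments:
  1892 − 1127 = 765 bp
  2514 − 1892 = 622 bp
  5320 − 2514 = 2806 bp
  6364 − 5320 = 1044 bp
  7706 − 6364 = 1342 bp
  8797 − 7706 = 1091 bp
  wrap: 10013 − 8797 + 1127 = 2343 bp
Sorted largest to smallest: 2806, 2343, 1342, 1091, 1044, 765, 622 bp.

2806, 2343, 1342, 1091, 1044, 765, 622 bp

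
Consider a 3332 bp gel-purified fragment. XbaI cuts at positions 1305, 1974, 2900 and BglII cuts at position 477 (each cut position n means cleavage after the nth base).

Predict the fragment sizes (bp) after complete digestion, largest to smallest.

Combined cut positions (sorted): 477, 1305, 1974, 2900.
Linear molecule, 4 cuts → 5 fragments:
  477 − 0 = 477 bp
  1305 − 477 = 828 bp
  1974 − 1305 = 669 bp
  2900 − 1974 = 926 bp
  3332 − 2900 = 432 bp
Sorted largest to smallest: 926, 828, 669, 477, 432 bp.

926, 828, 669, 477, 432 bp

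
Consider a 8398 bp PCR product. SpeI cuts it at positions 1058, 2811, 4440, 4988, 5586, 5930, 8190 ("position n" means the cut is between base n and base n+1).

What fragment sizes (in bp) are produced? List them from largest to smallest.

Linear molecule, 7 cuts → 8 fragments:
  1058 − 0 = 1058 bp
  2811 − 1058 = 1753 bp
  4440 − 2811 = 1629 bp
  4988 − 4440 = 548 bp
  5586 − 4988 = 598 bp
  5930 − 5586 = 344 bp
  8190 − 5930 = 2260 bp
  8398 − 8190 = 208 bp
Sorted largest to smallest: 2260, 1753, 1629, 1058, 598, 548, 344, 208 bp.

2260, 1753, 1629, 1058, 598, 548, 344, 208 bp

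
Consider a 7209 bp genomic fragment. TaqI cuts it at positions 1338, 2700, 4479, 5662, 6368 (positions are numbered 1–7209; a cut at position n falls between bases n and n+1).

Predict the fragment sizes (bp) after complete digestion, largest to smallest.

Linear molecule, 5 cuts → 6 fragments:
  1338 − 0 = 1338 bp
  2700 − 1338 = 1362 bp
  4479 − 2700 = 1779 bp
  5662 − 4479 = 1183 bp
  6368 − 5662 = 706 bp
  7209 − 6368 = 841 bp
Sorted largest to smallest: 1779, 1362, 1338, 1183, 841, 706 bp.

1779, 1362, 1338, 1183, 841, 706 bp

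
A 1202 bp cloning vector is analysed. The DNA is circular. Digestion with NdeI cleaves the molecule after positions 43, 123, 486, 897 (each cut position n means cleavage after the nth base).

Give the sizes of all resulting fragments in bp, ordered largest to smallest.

Circular molecule, 4 cuts → 4 fragments:
  123 − 43 = 80 bp
  486 − 123 = 363 bp
  897 − 486 = 411 bp
  wrap: 1202 − 897 + 43 = 348 bp
Sorted largest to smallest: 411, 363, 348, 80 bp.

411, 363, 348, 80 bp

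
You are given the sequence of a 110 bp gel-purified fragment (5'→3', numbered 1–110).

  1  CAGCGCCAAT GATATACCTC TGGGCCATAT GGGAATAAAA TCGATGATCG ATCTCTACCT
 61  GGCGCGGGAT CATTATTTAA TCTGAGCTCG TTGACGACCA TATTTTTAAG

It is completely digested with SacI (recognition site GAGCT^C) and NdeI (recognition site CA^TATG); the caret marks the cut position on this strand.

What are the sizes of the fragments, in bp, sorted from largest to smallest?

The SacI site (GAGCTC) starts at position 84.
SacI cuts after base 5 of each site (before the last base), so after position 88.
The NdeI site (CATATG) starts at position 26.
NdeI cuts after base 2 of each site, so after position 27.
Combined cut positions: 27, 88.
Linear molecule, 2 cuts → 3 fragments:
  1–27 → 27 bp
  28–88 → 61 bp
  89–110 → 22 bp
Sorted largest to smallest: 61, 27, 22 bp.

61, 27, 22 bp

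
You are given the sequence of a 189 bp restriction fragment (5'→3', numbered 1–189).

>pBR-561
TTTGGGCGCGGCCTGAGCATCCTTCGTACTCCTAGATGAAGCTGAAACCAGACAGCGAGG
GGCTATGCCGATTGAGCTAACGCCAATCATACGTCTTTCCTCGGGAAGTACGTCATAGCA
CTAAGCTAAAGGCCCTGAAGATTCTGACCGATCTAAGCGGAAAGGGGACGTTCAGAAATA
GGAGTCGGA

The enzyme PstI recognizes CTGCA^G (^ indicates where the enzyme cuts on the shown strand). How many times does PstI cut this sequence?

No occurrence of CTGCAG is present in the sequence.
PstI does not cut: 0 sites.

0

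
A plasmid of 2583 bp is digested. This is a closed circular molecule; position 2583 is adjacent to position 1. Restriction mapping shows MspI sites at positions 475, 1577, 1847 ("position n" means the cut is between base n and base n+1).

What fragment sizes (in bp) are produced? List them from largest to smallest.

1211, 1102, 270 bp

Circular molecule, 3 cuts → 3 fragments:
  1577 − 475 = 1102 bp
  1847 − 1577 = 270 bp
  wrap: 2583 − 1847 + 475 = 1211 bp
Sorted largest to smallest: 1211, 1102, 270 bp.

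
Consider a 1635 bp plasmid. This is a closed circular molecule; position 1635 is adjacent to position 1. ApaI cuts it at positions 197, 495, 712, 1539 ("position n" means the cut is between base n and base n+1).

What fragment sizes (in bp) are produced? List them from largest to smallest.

827, 298, 293, 217 bp

Circular molecule, 4 cuts → 4 fragments:
  495 − 197 = 298 bp
  712 − 495 = 217 bp
  1539 − 712 = 827 bp
  wrap: 1635 − 1539 + 197 = 293 bp
Sorted largest to smallest: 827, 298, 293, 217 bp.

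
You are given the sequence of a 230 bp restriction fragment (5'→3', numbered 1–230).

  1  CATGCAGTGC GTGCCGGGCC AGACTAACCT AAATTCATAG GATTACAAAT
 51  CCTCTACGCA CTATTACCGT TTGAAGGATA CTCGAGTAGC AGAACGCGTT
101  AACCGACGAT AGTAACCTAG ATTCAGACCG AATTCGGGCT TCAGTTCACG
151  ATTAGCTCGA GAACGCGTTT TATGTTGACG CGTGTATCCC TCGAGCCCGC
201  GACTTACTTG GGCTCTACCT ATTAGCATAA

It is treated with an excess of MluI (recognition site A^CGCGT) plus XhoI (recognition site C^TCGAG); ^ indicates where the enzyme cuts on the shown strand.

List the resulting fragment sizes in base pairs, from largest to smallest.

MluI sites (ACGCGT) start at positions 94, 163, 178.
MluI cuts after the first base of each site, so after positions 94, 163, 178.
XhoI sites (CTCGAG) start at positions 81, 156, 190.
XhoI cuts after the first base of each site, so after positions 81, 156, 190.
Combined cut positions: 81, 94, 156, 163, 178, 190.
Linear molecule, 6 cuts → 7 fragments:
  1–81 → 81 bp
  82–94 → 13 bp
  95–156 → 62 bp
  157–163 → 7 bp
  164–178 → 15 bp
  179–190 → 12 bp
  191–230 → 40 bp
Sorted largest to smallest: 81, 62, 40, 15, 13, 12, 7 bp.

81, 62, 40, 15, 13, 12, 7 bp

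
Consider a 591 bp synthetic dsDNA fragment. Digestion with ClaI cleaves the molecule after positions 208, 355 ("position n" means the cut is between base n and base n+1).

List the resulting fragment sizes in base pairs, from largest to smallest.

236, 208, 147 bp

Linear molecule, 2 cuts → 3 fragments:
  208 − 0 = 208 bp
  355 − 208 = 147 bp
  591 − 355 = 236 bp
Sorted largest to smallest: 236, 208, 147 bp.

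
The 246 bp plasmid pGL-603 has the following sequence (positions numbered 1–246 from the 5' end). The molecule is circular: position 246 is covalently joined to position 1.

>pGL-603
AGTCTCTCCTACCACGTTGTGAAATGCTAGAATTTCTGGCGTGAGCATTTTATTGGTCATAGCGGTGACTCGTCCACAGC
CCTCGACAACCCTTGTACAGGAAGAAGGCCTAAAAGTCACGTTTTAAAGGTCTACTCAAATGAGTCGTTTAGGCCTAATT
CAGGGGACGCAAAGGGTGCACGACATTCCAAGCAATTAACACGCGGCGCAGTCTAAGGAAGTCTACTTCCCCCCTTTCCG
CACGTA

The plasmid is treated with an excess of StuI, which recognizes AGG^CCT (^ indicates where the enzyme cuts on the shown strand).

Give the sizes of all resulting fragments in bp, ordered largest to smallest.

201, 45 bp

StuI sites (AGGCCT) start at positions 106, 151.
StuI cuts after base 3 of each site, so after positions 108, 153.
Circular molecule, 2 cuts → 2 fragments:
  109–153 → 45 bp
  154–246 then 1–108 → 93 + 108 = 201 bp
Sorted largest to smallest: 201, 45 bp.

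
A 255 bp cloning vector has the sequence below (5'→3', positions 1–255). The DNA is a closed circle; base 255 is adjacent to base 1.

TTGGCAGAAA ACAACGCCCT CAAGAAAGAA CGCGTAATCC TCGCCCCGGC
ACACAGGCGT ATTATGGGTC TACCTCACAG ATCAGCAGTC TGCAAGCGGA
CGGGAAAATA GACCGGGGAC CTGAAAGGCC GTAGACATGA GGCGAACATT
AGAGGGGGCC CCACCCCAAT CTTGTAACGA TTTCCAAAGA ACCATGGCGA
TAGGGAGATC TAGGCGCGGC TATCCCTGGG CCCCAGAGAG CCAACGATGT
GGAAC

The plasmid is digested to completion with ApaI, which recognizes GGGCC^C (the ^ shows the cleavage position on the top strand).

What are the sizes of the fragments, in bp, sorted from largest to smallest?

183, 72 bp

ApaI sites (GGGCCC) start at positions 156, 228.
ApaI cuts after base 5 of each site (before the last base), so after positions 160, 232.
Circular molecule, 2 cuts → 2 fragments:
  161–232 → 72 bp
  233–255 then 1–160 → 23 + 160 = 183 bp
Sorted largest to smallest: 183, 72 bp.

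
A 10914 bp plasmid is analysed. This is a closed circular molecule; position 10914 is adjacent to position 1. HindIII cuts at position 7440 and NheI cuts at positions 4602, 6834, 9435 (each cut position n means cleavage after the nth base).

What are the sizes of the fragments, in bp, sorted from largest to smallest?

6081, 2232, 1995, 606 bp

Combined cut positions (sorted): 4602, 6834, 7440, 9435.
Circular molecule, 4 cuts → 4 fragments:
  6834 − 4602 = 2232 bp
  7440 − 6834 = 606 bp
  9435 − 7440 = 1995 bp
  wrap: 10914 − 9435 + 4602 = 6081 bp
Sorted largest to smallest: 6081, 2232, 1995, 606 bp.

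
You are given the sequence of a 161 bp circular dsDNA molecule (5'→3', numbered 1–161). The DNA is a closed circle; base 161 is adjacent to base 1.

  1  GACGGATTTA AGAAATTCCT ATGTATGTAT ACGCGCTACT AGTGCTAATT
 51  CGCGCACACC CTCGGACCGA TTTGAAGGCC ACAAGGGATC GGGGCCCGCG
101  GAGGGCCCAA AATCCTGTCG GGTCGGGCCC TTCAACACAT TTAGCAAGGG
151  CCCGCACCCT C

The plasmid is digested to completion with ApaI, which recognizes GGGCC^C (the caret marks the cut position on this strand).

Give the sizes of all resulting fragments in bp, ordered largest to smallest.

105, 23, 22, 11 bp

ApaI sites (GGGCCC) start at positions 92, 103, 125, 148.
ApaI cuts after base 5 of each site (before the last base), so after positions 96, 107, 129, 152.
Circular molecule, 4 cuts → 4 fragments:
  97–107 → 11 bp
  108–129 → 22 bp
  130–152 → 23 bp
  153–161 then 1–96 → 9 + 96 = 105 bp
Sorted largest to smallest: 105, 23, 22, 11 bp.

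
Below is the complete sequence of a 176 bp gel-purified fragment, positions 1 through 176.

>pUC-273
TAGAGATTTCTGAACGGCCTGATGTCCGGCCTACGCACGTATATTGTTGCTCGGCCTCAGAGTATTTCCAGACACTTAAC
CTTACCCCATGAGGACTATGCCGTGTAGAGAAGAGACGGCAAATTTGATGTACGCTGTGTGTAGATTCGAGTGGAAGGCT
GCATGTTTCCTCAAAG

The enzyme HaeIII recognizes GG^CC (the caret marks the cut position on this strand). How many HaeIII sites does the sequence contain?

GGCC occurs starting at positions 16, 28, 53.
HaeIII cuts at 3 sites.

3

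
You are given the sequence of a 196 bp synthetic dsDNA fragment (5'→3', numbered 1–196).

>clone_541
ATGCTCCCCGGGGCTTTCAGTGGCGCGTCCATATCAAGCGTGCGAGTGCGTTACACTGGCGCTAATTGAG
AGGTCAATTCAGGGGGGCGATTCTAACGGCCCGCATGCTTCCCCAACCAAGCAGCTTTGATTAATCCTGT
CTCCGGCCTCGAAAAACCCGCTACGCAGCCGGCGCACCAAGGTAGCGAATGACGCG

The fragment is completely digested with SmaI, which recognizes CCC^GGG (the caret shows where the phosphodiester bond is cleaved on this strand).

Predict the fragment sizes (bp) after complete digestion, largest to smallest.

187, 9 bp

The SmaI site (CCCGGG) starts at position 7.
SmaI cuts after base 3 of each site, so after position 9.
Linear molecule, 1 cut → 2 fragments:
  1–9 → 9 bp
  10–196 → 187 bp
Sorted largest to smallest: 187, 9 bp.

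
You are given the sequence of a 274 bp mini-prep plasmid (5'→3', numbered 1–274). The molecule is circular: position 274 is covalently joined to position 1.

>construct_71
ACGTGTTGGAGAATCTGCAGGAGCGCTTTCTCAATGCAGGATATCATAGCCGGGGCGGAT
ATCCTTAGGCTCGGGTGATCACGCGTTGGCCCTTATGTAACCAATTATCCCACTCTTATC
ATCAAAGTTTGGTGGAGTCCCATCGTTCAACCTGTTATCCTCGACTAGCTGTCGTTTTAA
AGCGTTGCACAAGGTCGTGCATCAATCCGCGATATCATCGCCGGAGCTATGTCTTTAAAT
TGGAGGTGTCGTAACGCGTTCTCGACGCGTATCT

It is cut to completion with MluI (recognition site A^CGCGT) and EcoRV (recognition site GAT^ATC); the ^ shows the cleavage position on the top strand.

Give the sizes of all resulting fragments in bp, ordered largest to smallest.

132, 51, 41, 21, 18, 11 bp

MluI sites (ACGCGT) start at positions 81, 254, 265.
MluI cuts after the first base of each site, so after positions 81, 254, 265.
EcoRV sites (GATATC) start at positions 40, 58, 211.
EcoRV cuts after base 3 of each site, so after positions 42, 60, 213.
Combined cut positions: 42, 60, 81, 213, 254, 265.
Circular molecule, 6 cuts → 6 fragments:
  43–60 → 18 bp
  61–81 → 21 bp
  82–213 → 132 bp
  214–254 → 41 bp
  255–265 → 11 bp
  266–274 then 1–42 → 9 + 42 = 51 bp
Sorted largest to smallest: 132, 51, 41, 21, 18, 11 bp.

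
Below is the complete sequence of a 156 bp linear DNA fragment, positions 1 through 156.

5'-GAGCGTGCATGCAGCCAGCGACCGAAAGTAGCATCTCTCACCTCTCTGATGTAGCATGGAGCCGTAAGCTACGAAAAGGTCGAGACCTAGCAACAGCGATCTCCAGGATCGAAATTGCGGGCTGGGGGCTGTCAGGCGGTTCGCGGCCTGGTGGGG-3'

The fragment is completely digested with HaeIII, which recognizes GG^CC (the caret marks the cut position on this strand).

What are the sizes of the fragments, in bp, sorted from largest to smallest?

The HaeIII site (GGCC) starts at position 145.
HaeIII cuts after base 2 of each site, so after position 146.
Linear molecule, 1 cut → 2 fragments:
  1–146 → 146 bp
  147–156 → 10 bp
Sorted largest to smallest: 146, 10 bp.

146, 10 bp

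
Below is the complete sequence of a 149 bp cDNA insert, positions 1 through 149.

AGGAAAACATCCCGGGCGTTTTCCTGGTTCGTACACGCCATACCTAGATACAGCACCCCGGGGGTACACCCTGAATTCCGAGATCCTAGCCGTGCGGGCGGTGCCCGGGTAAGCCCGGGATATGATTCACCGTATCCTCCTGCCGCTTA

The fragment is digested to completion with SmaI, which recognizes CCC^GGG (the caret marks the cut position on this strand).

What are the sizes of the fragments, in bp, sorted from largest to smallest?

SmaI sites (CCCGGG) start at positions 11, 57, 104, 114.
SmaI cuts after base 3 of each site, so after positions 13, 59, 106, 116.
Linear molecule, 4 cuts → 5 fragments:
  1–13 → 13 bp
  14–59 → 46 bp
  60–106 → 47 bp
  107–116 → 10 bp
  117–149 → 33 bp
Sorted largest to smallest: 47, 46, 33, 13, 10 bp.

47, 46, 33, 13, 10 bp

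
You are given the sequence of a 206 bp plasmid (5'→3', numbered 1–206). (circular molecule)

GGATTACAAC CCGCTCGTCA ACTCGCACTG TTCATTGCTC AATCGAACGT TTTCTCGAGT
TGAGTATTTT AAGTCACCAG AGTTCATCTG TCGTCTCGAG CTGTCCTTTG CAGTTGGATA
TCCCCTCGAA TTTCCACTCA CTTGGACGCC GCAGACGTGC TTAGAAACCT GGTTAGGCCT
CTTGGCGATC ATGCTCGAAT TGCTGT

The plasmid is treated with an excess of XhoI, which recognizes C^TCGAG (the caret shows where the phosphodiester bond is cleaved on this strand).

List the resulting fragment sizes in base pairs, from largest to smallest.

XhoI sites (CTCGAG) start at positions 54, 95.
XhoI cuts after the first base of each site, so after positions 54, 95.
Circular molecule, 2 cuts → 2 fragments:
  55–95 → 41 bp
  96–206 then 1–54 → 111 + 54 = 165 bp
Sorted largest to smallest: 165, 41 bp.

165, 41 bp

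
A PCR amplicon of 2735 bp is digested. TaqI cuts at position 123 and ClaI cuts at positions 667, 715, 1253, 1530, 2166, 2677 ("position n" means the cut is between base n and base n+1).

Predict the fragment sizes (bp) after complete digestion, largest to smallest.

Combined cut positions (sorted): 123, 667, 715, 1253, 1530, 2166, 2677.
Linear molecule, 7 cuts → 8 fragments:
  123 − 0 = 123 bp
  667 − 123 = 544 bp
  715 − 667 = 48 bp
  1253 − 715 = 538 bp
  1530 − 1253 = 277 bp
  2166 − 1530 = 636 bp
  2677 − 2166 = 511 bp
  2735 − 2677 = 58 bp
Sorted largest to smallest: 636, 544, 538, 511, 277, 123, 58, 48 bp.

636, 544, 538, 511, 277, 123, 58, 48 bp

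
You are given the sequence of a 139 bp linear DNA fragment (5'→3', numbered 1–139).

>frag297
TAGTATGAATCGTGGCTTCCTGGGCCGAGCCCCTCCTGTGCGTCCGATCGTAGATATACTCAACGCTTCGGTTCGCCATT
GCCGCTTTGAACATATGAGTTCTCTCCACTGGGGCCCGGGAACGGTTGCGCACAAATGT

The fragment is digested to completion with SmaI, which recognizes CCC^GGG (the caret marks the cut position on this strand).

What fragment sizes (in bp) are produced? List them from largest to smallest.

117, 22 bp

The SmaI site (CCCGGG) starts at position 115.
SmaI cuts after base 3 of each site, so after position 117.
Linear molecule, 1 cut → 2 fragments:
  1–117 → 117 bp
  118–139 → 22 bp
Sorted largest to smallest: 117, 22 bp.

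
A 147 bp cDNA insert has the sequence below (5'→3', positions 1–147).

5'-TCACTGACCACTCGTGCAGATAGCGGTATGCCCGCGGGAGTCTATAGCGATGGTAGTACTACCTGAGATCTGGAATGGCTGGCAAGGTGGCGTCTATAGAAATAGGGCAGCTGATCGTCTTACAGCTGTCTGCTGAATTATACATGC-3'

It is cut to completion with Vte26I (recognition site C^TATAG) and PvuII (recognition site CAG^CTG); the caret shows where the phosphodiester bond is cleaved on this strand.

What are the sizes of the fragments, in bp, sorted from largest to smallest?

Vte26I sites (CTATAG) start at positions 42, 94.
Vte26I cuts after the first base of each site, so after positions 42, 94.
PvuII sites (CAGCTG) start at positions 108, 123.
PvuII cuts after base 3 of each site, so after positions 110, 125.
Combined cut positions: 42, 94, 110, 125.
Linear molecule, 4 cuts → 5 fragments:
  1–42 → 42 bp
  43–94 → 52 bp
  95–110 → 16 bp
  111–125 → 15 bp
  126–147 → 22 bp
Sorted largest to smallest: 52, 42, 22, 16, 15 bp.

52, 42, 22, 16, 15 bp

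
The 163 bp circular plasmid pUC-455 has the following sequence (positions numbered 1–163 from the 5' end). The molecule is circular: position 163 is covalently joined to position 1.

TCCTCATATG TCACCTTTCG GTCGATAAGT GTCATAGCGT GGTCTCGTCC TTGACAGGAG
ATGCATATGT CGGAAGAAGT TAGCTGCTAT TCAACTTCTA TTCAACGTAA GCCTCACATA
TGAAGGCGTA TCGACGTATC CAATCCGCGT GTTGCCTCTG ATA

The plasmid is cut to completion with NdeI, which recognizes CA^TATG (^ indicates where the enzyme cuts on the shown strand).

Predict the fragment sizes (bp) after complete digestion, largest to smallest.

59, 53, 51 bp

NdeI sites (CATATG) start at positions 5, 64, 117.
NdeI cuts after base 2 of each site, so after positions 6, 65, 118.
Circular molecule, 3 cuts → 3 fragments:
  7–65 → 59 bp
  66–118 → 53 bp
  119–163 then 1–6 → 45 + 6 = 51 bp
Sorted largest to smallest: 59, 53, 51 bp.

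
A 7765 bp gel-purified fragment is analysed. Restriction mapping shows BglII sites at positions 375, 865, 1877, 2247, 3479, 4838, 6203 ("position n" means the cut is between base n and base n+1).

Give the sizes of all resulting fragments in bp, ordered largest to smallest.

Linear molecule, 7 cuts → 8 fragments:
  375 − 0 = 375 bp
  865 − 375 = 490 bp
  1877 − 865 = 1012 bp
  2247 − 1877 = 370 bp
  3479 − 2247 = 1232 bp
  4838 − 3479 = 1359 bp
  6203 − 4838 = 1365 bp
  7765 − 6203 = 1562 bp
Sorted largest to smallest: 1562, 1365, 1359, 1232, 1012, 490, 375, 370 bp.

1562, 1365, 1359, 1232, 1012, 490, 375, 370 bp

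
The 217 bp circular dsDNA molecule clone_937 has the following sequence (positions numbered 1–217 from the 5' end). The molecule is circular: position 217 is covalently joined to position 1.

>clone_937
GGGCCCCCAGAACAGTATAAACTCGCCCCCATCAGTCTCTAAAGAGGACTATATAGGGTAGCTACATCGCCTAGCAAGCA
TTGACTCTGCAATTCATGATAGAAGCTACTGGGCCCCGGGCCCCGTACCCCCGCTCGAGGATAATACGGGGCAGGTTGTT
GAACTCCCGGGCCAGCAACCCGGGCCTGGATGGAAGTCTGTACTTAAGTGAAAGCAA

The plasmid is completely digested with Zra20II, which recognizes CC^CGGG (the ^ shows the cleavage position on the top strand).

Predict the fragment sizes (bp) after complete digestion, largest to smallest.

Zra20II sites (CCCGGG) start at positions 115, 166, 179.
Zra20II cuts after base 2 of each site, so after positions 116, 167, 180.
Circular molecule, 3 cuts → 3 fragments:
  117–167 → 51 bp
  168–180 → 13 bp
  181–217 then 1–116 → 37 + 116 = 153 bp
Sorted largest to smallest: 153, 51, 13 bp.

153, 51, 13 bp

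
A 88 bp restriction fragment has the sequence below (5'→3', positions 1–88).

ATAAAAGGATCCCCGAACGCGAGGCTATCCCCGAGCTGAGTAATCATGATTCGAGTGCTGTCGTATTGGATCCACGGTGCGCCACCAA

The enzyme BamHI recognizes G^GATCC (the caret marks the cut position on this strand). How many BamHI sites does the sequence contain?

2

GGATCC occurs starting at positions 7, 68.
BamHI cuts at 2 sites.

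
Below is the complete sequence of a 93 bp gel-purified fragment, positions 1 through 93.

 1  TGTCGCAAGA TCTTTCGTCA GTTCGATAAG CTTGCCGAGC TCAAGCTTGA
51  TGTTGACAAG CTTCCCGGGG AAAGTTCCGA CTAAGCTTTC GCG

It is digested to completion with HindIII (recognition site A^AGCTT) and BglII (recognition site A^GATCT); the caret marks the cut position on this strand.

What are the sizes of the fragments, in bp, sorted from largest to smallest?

HindIII sites (AAGCTT) start at positions 28, 43, 58, 83.
HindIII cuts after the first base of each site, so after positions 28, 43, 58, 83.
The BglII site (AGATCT) starts at position 8.
BglII cuts after the first base of each site, so after position 8.
Combined cut positions: 8, 28, 43, 58, 83.
Linear molecule, 5 cuts → 6 fragments:
  1–8 → 8 bp
  9–28 → 20 bp
  29–43 → 15 bp
  44–58 → 15 bp
  59–83 → 25 bp
  84–93 → 10 bp
Sorted largest to smallest: 25, 20, 15, 15, 10, 8 bp.

25, 20, 15, 15, 10, 8 bp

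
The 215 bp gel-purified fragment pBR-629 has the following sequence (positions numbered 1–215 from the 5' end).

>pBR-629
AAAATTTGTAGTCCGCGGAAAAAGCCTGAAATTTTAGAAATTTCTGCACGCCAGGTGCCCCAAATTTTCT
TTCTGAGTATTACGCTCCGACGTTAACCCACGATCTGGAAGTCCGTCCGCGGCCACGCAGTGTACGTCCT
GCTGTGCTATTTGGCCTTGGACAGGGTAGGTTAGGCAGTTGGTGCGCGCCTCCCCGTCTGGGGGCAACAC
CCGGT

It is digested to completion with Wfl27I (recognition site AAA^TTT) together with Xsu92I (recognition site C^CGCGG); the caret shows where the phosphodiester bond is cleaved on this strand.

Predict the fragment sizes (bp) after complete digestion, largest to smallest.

Wfl27I sites (AAATTT) start at positions 2, 29, 38, 62.
Wfl27I cuts after base 3 of each site, so after positions 4, 31, 40, 64.
Xsu92I sites (CCGCGG) start at positions 13, 117.
Xsu92I cuts after the first base of each site, so after positions 13, 117.
Combined cut positions: 4, 13, 31, 40, 64, 117.
Linear molecule, 6 cuts → 7 fragments:
  1–4 → 4 bp
  5–13 → 9 bp
  14–31 → 18 bp
  32–40 → 9 bp
  41–64 → 24 bp
  65–117 → 53 bp
  118–215 → 98 bp
Sorted largest to smallest: 98, 53, 24, 18, 9, 9, 4 bp.

98, 53, 24, 18, 9, 9, 4 bp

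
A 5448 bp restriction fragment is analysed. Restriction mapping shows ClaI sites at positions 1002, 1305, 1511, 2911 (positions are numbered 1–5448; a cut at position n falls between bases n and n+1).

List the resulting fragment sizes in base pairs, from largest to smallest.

Linear molecule, 4 cuts → 5 fragments:
  1002 − 0 = 1002 bp
  1305 − 1002 = 303 bp
  1511 − 1305 = 206 bp
  2911 − 1511 = 1400 bp
  5448 − 2911 = 2537 bp
Sorted largest to smallest: 2537, 1400, 1002, 303, 206 bp.

2537, 1400, 1002, 303, 206 bp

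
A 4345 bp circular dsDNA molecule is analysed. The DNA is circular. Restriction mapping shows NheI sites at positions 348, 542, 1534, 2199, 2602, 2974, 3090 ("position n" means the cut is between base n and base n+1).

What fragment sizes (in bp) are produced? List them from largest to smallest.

Circular molecule, 7 cuts → 7 fragments:
  542 − 348 = 194 bp
  1534 − 542 = 992 bp
  2199 − 1534 = 665 bp
  2602 − 2199 = 403 bp
  2974 − 2602 = 372 bp
  3090 − 2974 = 116 bp
  wrap: 4345 − 3090 + 348 = 1603 bp
Sorted largest to smallest: 1603, 992, 665, 403, 372, 194, 116 bp.

1603, 992, 665, 403, 372, 194, 116 bp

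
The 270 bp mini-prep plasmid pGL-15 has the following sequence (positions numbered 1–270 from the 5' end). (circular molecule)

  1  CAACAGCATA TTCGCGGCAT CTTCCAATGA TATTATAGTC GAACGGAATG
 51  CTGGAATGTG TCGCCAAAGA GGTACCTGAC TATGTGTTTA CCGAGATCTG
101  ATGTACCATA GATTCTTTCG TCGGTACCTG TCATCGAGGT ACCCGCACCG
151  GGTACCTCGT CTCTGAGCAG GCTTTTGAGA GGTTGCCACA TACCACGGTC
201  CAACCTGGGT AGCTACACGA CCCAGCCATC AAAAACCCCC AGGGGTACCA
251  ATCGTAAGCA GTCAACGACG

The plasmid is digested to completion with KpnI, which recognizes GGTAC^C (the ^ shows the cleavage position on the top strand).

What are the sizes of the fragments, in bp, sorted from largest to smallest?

KpnI sites (GGTACC) start at positions 71, 123, 138, 151, 244.
KpnI cuts after base 5 of each site (before the last base), so after positions 75, 127, 142, 155, 248.
Circular molecule, 5 cuts → 5 fragments:
  76–127 → 52 bp
  128–142 → 15 bp
  143–155 → 13 bp
  156–248 → 93 bp
  249–270 then 1–75 → 22 + 75 = 97 bp
Sorted largest to smallest: 97, 93, 52, 15, 13 bp.

97, 93, 52, 15, 13 bp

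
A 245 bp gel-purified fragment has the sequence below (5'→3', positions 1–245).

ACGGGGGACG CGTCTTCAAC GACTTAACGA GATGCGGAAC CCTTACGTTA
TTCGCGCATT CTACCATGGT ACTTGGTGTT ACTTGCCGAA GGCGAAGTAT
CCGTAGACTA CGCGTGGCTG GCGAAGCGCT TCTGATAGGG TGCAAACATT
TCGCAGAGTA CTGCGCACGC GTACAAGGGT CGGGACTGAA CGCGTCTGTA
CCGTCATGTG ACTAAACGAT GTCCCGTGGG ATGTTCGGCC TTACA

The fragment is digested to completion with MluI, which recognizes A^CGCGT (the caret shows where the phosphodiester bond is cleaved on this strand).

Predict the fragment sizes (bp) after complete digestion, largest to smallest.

102, 57, 55, 23, 8 bp

MluI sites (ACGCGT) start at positions 8, 110, 167, 190.
MluI cuts after the first base of each site, so after positions 8, 110, 167, 190.
Linear molecule, 4 cuts → 5 fragments:
  1–8 → 8 bp
  9–110 → 102 bp
  111–167 → 57 bp
  168–190 → 23 bp
  191–245 → 55 bp
Sorted largest to smallest: 102, 57, 55, 23, 8 bp.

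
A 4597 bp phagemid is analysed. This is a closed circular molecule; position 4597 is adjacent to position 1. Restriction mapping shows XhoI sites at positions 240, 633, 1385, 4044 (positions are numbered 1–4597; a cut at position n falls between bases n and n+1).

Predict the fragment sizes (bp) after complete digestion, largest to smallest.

2659, 793, 752, 393 bp

Circular molecule, 4 cuts → 4 fragments:
  633 − 240 = 393 bp
  1385 − 633 = 752 bp
  4044 − 1385 = 2659 bp
  wrap: 4597 − 4044 + 240 = 793 bp
Sorted largest to smallest: 2659, 793, 752, 393 bp.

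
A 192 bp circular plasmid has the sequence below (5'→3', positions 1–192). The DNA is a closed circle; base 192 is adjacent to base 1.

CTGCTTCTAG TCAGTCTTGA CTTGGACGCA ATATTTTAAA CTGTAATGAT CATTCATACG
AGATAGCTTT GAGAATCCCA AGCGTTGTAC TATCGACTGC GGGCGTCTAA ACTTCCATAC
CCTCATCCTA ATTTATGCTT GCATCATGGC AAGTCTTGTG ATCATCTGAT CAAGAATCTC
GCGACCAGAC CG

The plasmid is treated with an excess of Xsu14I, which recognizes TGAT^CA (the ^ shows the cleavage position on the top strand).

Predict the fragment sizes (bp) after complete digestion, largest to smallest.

112, 72, 8 bp

Xsu14I sites (TGATCA) start at positions 47, 159, 167.
Xsu14I cuts after base 4 of each site, so after positions 50, 162, 170.
Circular molecule, 3 cuts → 3 fragments:
  51–162 → 112 bp
  163–170 → 8 bp
  171–192 then 1–50 → 22 + 50 = 72 bp
Sorted largest to smallest: 112, 72, 8 bp.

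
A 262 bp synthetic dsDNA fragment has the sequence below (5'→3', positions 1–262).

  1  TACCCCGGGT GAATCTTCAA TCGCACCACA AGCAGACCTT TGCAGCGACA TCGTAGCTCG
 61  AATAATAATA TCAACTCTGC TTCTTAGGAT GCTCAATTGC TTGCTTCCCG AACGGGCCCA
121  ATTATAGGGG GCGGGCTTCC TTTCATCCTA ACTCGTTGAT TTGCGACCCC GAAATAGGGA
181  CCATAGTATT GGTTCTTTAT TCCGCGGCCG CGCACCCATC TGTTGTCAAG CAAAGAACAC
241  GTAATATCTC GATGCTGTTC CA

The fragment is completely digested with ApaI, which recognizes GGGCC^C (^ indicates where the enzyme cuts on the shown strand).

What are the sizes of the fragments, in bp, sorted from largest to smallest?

The ApaI site (GGGCCC) starts at position 114.
ApaI cuts after base 5 of each site (before the last base), so after position 118.
Linear molecule, 1 cut → 2 fragments:
  1–118 → 118 bp
  119–262 → 144 bp
Sorted largest to smallest: 144, 118 bp.

144, 118 bp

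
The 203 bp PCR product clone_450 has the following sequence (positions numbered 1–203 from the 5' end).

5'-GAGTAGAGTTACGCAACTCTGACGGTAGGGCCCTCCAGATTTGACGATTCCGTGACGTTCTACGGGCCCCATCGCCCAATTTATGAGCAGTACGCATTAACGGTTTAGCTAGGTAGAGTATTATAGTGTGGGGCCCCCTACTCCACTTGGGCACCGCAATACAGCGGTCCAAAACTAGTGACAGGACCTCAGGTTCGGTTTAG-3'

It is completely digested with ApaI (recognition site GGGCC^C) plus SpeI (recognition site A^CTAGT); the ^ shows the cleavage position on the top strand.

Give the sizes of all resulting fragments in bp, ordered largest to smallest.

67, 39, 36, 32, 29 bp

ApaI sites (GGGCCC) start at positions 28, 64, 131.
ApaI cuts after base 5 of each site (before the last base), so after positions 32, 68, 135.
The SpeI site (ACTAGT) starts at position 174.
SpeI cuts after the first base of each site, so after position 174.
Combined cut positions: 32, 68, 135, 174.
Linear molecule, 4 cuts → 5 fragments:
  1–32 → 32 bp
  33–68 → 36 bp
  69–135 → 67 bp
  136–174 → 39 bp
  175–203 → 29 bp
Sorted largest to smallest: 67, 39, 36, 32, 29 bp.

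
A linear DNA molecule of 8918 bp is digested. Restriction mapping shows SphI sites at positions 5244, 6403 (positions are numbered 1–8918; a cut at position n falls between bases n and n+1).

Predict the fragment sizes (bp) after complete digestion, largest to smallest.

5244, 2515, 1159 bp

Linear molecule, 2 cuts → 3 fragments:
  5244 − 0 = 5244 bp
  6403 − 5244 = 1159 bp
  8918 − 6403 = 2515 bp
Sorted largest to smallest: 5244, 2515, 1159 bp.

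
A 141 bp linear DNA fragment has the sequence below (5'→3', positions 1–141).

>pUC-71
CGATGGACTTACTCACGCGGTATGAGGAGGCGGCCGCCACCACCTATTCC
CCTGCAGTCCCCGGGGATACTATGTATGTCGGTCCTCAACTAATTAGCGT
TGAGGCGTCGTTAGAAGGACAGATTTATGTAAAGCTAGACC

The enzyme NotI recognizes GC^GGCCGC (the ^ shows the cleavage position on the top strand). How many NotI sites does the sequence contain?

1

GCGGCCGC occurs starting at position 30.
NotI cuts at 1 site.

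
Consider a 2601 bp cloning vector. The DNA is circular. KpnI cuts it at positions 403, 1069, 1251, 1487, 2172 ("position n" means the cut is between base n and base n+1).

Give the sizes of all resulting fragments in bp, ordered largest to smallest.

832, 685, 666, 236, 182 bp

Circular molecule, 5 cuts → 5 fragments:
  1069 − 403 = 666 bp
  1251 − 1069 = 182 bp
  1487 − 1251 = 236 bp
  2172 − 1487 = 685 bp
  wrap: 2601 − 2172 + 403 = 832 bp
Sorted largest to smallest: 832, 685, 666, 236, 182 bp.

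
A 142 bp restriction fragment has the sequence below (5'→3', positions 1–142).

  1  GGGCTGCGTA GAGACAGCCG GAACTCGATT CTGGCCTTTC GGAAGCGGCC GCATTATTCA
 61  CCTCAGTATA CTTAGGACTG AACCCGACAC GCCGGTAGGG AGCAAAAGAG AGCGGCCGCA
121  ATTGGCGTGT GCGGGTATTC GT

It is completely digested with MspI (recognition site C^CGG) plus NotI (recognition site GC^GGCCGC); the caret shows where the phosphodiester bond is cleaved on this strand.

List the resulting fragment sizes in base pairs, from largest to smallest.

46, 29, 28, 21, 18 bp

MspI sites (CCGG) start at positions 18, 92.
MspI cuts after the first base of each site, so after positions 18, 92.
NotI sites (GCGGCCGC) start at positions 45, 112.
NotI cuts after base 2 of each site, so after positions 46, 113.
Combined cut positions: 18, 46, 92, 113.
Linear molecule, 4 cuts → 5 fragments:
  1–18 → 18 bp
  19–46 → 28 bp
  47–92 → 46 bp
  93–113 → 21 bp
  114–142 → 29 bp
Sorted largest to smallest: 46, 29, 28, 21, 18 bp.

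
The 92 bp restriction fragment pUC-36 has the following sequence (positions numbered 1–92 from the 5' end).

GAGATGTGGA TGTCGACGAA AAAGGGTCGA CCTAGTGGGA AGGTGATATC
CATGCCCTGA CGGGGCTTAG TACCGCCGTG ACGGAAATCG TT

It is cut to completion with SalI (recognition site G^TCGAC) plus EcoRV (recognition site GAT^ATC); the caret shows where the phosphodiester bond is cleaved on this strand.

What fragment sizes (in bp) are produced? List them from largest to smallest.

45, 21, 14, 12 bp

SalI sites (GTCGAC) start at positions 12, 26.
SalI cuts after the first base of each site, so after positions 12, 26.
The EcoRV site (GATATC) starts at position 45.
EcoRV cuts after base 3 of each site, so after position 47.
Combined cut positions: 12, 26, 47.
Linear molecule, 3 cuts → 4 fragments:
  1–12 → 12 bp
  13–26 → 14 bp
  27–47 → 21 bp
  48–92 → 45 bp
Sorted largest to smallest: 45, 21, 14, 12 bp.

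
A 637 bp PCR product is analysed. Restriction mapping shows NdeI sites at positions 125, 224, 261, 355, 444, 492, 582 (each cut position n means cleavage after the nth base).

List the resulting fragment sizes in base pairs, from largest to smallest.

Linear molecule, 7 cuts → 8 fragments:
  125 − 0 = 125 bp
  224 − 125 = 99 bp
  261 − 224 = 37 bp
  355 − 261 = 94 bp
  444 − 355 = 89 bp
  492 − 444 = 48 bp
  582 − 492 = 90 bp
  637 − 582 = 55 bp
Sorted largest to smallest: 125, 99, 94, 90, 89, 55, 48, 37 bp.

125, 99, 94, 90, 89, 55, 48, 37 bp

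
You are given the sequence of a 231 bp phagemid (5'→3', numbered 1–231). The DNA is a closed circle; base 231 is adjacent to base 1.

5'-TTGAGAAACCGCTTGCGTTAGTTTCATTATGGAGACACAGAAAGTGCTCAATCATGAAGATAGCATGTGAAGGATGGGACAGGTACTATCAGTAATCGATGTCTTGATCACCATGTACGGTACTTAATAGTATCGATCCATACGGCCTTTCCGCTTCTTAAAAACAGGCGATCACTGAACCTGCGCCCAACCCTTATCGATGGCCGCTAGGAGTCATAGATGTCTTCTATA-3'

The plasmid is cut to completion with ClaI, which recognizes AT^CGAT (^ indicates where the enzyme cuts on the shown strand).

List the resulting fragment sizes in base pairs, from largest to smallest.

130, 64, 37 bp

ClaI sites (ATCGAT) start at positions 95, 132, 196.
ClaI cuts after base 2 of each site, so after positions 96, 133, 197.
Circular molecule, 3 cuts → 3 fragments:
  97–133 → 37 bp
  134–197 → 64 bp
  198–231 then 1–96 → 34 + 96 = 130 bp
Sorted largest to smallest: 130, 64, 37 bp.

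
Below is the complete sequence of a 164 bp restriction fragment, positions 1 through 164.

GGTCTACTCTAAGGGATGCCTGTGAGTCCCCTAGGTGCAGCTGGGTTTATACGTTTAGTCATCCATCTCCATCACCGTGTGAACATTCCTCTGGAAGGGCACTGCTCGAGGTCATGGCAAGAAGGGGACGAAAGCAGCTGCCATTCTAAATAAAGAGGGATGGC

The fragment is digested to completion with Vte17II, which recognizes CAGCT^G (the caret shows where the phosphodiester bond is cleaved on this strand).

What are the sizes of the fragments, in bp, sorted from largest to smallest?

97, 42, 25 bp

Vte17II sites (CAGCTG) start at positions 38, 135.
Vte17II cuts after base 5 of each site (before the last base), so after positions 42, 139.
Linear molecule, 2 cuts → 3 fragments:
  1–42 → 42 bp
  43–139 → 97 bp
  140–164 → 25 bp
Sorted largest to smallest: 97, 42, 25 bp.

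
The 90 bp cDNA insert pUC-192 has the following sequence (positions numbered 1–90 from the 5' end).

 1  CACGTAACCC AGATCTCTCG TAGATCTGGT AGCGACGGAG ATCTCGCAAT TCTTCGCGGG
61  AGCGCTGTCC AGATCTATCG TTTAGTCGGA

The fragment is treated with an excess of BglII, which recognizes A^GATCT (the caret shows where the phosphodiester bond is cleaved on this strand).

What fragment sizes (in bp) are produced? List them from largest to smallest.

32, 19, 17, 11, 11 bp

BglII sites (AGATCT) start at positions 11, 22, 39, 71.
BglII cuts after the first base of each site, so after positions 11, 22, 39, 71.
Linear molecule, 4 cuts → 5 fragments:
  1–11 → 11 bp
  12–22 → 11 bp
  23–39 → 17 bp
  40–71 → 32 bp
  72–90 → 19 bp
Sorted largest to smallest: 32, 19, 17, 11, 11 bp.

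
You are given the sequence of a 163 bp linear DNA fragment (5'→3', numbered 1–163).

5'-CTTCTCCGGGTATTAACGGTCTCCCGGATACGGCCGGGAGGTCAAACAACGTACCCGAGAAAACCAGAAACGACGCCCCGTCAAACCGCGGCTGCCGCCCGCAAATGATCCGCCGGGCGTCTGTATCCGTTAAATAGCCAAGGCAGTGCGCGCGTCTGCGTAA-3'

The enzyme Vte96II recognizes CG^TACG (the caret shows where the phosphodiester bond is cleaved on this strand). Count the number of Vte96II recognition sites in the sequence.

0

No occurrence of CGTACG is present in the sequence.
Vte96II does not cut: 0 sites.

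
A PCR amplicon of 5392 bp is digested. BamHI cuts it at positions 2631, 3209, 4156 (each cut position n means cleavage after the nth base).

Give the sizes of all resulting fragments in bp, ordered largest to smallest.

2631, 1236, 947, 578 bp

Linear molecule, 3 cuts → 4 fragments:
  2631 − 0 = 2631 bp
  3209 − 2631 = 578 bp
  4156 − 3209 = 947 bp
  5392 − 4156 = 1236 bp
Sorted largest to smallest: 2631, 1236, 947, 578 bp.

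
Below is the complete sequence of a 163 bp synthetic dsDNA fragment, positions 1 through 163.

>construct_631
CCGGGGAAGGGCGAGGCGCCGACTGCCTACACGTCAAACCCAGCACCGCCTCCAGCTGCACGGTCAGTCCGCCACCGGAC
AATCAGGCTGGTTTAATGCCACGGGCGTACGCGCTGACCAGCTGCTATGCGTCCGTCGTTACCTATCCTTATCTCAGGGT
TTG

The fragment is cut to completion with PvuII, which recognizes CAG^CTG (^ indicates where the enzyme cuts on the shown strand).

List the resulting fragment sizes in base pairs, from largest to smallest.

PvuII sites (CAGCTG) start at positions 53, 119.
PvuII cuts after base 3 of each site, so after positions 55, 121.
Linear molecule, 2 cuts → 3 fragments:
  1–55 → 55 bp
  56–121 → 66 bp
  122–163 → 42 bp
Sorted largest to smallest: 66, 55, 42 bp.

66, 55, 42 bp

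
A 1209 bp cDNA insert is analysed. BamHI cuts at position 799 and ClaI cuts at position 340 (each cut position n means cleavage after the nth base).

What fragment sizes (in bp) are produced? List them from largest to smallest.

Combined cut positions (sorted): 340, 799.
Linear molecule, 2 cuts → 3 fragments:
  340 − 0 = 340 bp
  799 − 340 = 459 bp
  1209 − 799 = 410 bp
Sorted largest to smallest: 459, 410, 340 bp.

459, 410, 340 bp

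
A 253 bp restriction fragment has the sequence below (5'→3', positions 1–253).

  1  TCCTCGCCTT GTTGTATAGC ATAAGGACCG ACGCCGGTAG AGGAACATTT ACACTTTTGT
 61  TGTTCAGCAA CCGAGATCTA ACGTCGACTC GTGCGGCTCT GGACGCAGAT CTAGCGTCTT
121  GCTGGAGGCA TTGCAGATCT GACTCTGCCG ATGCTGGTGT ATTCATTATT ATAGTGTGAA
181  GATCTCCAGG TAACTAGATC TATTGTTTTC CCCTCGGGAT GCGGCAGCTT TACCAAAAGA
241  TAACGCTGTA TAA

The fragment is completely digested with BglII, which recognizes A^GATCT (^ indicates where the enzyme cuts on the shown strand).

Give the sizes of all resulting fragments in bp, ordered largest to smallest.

74, 57, 45, 33, 28, 16 bp

BglII sites (AGATCT) start at positions 74, 107, 135, 180, 196.
BglII cuts after the first base of each site, so after positions 74, 107, 135, 180, 196.
Linear molecule, 5 cuts → 6 fragments:
  1–74 → 74 bp
  75–107 → 33 bp
  108–135 → 28 bp
  136–180 → 45 bp
  181–196 → 16 bp
  197–253 → 57 bp
Sorted largest to smallest: 74, 57, 45, 33, 28, 16 bp.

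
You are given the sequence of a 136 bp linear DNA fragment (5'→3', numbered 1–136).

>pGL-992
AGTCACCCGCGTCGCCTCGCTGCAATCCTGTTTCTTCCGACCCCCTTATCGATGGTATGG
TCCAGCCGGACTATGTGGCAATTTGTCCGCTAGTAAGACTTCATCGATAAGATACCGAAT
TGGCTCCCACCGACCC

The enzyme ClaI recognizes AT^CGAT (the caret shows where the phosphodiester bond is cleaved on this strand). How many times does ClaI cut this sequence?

ATCGAT occurs starting at positions 48, 103.
ClaI cuts at 2 sites.

2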